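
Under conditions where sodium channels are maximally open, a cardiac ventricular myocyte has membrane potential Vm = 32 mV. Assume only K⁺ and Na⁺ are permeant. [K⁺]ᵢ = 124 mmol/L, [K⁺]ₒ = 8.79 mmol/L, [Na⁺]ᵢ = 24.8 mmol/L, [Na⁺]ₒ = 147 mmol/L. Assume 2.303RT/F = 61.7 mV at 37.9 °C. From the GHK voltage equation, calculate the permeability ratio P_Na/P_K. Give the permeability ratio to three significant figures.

6.15

Let α = P_Na/P_K. GHK: Vm = 61.7·log₁₀[(Kₒ + α·Naₒ)/(Kᵢ + α·Naᵢ)].
10^(Vm/61.7) = 10^(32.0/61.7) = 3.3009
So 3.3009·(Kᵢ + α·Naᵢ) = Kₒ + α·Naₒ → α = (3.3009·124.0 − 8.79) / (147.0 − 3.3009·24.8)
α = (409.3 − 8.79) / (147.0 − 81.86) = 400.5/65.14 = 6.149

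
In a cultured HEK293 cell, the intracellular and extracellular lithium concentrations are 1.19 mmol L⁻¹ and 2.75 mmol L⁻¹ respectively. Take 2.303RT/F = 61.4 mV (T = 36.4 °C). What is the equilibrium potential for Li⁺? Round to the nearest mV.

E = (61.4/z) · log₁₀([Li⁺]_out/[Li⁺]_in) with z = +1.
= (61.4/1) · log₁₀(2.75/1.19) = 61.40 · log₁₀(2.311)
= 61.40 · (0.3638) = 22.34 mV

22 mV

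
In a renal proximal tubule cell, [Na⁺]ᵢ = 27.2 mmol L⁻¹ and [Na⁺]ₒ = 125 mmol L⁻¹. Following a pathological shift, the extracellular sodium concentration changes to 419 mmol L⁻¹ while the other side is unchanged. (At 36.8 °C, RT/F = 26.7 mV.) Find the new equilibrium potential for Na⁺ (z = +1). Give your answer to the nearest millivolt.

73 mV

After the shift: [Na⁺]_out = 419, [Na⁺]_in = 27.2 mmol L⁻¹.
E_new = (26.7/1)·ln(419/27.2) = 26.70 · (2.7347) = 73.02 mV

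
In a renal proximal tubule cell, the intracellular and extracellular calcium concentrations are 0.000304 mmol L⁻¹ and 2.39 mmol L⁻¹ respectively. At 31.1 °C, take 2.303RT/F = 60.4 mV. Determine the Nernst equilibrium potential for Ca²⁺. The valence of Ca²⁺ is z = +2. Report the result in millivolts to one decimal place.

E = (60.4/z) · log₁₀([Ca²⁺]_out/[Ca²⁺]_in) with z = +2.
= (60.4/2) · log₁₀(2.39/0.000304) = 30.20 · log₁₀(7862)
= 30.20 · (3.8955) = 117.64 mV

117.6 mV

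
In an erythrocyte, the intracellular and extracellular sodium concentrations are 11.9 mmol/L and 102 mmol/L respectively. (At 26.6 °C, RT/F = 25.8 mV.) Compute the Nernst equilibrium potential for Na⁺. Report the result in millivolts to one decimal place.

E = (25.8/z) · ln([Na⁺]_out/[Na⁺]_in) with z = +1.
= (25.8/1) · ln(102/11.9) = 25.80 · ln(8.571)
= 25.80 · (2.1484) = 55.43 mV

55.4 mV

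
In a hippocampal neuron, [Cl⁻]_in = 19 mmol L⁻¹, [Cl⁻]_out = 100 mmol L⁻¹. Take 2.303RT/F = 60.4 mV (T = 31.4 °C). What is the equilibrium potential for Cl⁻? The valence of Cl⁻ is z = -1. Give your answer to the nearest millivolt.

E = (60.4/z) · log₁₀([Cl⁻]_out/[Cl⁻]_in) with z = -1.
For an anion, dividing by z = -1 reverses the sign.
= (60.4/-1) · log₁₀(100/19) = -60.40 · log₁₀(5.263)
= -60.40 · (0.7212) = -43.56 mV

-44 mV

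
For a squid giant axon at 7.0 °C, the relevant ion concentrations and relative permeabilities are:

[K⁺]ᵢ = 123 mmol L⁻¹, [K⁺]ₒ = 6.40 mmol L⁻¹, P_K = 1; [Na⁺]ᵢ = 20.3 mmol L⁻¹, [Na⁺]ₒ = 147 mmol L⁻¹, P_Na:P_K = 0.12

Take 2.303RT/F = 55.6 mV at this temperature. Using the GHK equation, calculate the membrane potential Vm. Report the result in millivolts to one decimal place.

-39.9 mV

Vm = 55.6 · log₁₀[(Σ P·[cation]ₒ + Σ P·[anion]ᵢ) / (Σ P·[cation]ᵢ + Σ P·[anion]ₒ)]
Numerator = 1×6.40 + 0.12×147 = 24.04
Denominator = 1×123 + 0.12×20.3 = 125.4
Vm = 55.6 · log₁₀(0.19165) = 55.6 × (-0.7175) = -39.89 mV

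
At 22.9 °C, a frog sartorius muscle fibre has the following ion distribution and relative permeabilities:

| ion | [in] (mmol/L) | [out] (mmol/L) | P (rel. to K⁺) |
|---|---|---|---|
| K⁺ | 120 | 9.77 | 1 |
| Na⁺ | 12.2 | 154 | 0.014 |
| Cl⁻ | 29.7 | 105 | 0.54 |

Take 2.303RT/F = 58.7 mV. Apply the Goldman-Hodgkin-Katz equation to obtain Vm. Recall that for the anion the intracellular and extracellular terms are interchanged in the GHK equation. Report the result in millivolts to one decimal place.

-47.0 mV

Vm = 58.7 · log₁₀[(Σ P·[cation]ₒ + Σ P·[anion]ᵢ) / (Σ P·[cation]ᵢ + Σ P·[anion]ₒ)]
Numerator = 1×9.77 + 0.014×154 + 0.54×29.7 = 27.96
Denominator = 1×120 + 0.014×12.2 + 0.54×105 = 176.9
Vm = 58.7 · log₁₀(0.1581) = 58.7 × (-0.8011) = -47.02 mV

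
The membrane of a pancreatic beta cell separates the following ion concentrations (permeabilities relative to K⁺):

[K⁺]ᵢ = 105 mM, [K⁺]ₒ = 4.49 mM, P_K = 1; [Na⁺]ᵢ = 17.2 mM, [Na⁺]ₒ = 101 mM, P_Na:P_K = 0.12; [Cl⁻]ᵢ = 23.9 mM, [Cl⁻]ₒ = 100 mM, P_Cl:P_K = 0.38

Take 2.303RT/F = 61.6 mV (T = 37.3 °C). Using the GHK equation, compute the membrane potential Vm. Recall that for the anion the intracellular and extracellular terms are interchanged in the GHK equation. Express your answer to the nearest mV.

Vm = 61.6 · log₁₀[(Σ P·[cation]ₒ + Σ P·[anion]ᵢ) / (Σ P·[cation]ᵢ + Σ P·[anion]ₒ)]
Numerator = 1×4.49 + 0.12×101 + 0.38×23.9 = 25.69
Denominator = 1×105 + 0.12×17.2 + 0.38×100 = 145.1
Vm = 61.6 · log₁₀(0.17711) = 61.6 × (-0.7518) = -46.31 mV

-46 mV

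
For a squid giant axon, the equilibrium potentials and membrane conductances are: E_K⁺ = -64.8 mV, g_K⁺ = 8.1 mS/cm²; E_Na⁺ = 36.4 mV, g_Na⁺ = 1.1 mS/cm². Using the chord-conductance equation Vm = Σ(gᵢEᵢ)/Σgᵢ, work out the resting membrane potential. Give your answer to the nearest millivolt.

-53 mV

Σ gᵢEᵢ = 8.1·(-64.8) + 1.1·(36.4) = -484.84
Σ gᵢ = 8.1 + 1.1 = 9.2
Vm = -484.84 / 9.2 = -52.70 mV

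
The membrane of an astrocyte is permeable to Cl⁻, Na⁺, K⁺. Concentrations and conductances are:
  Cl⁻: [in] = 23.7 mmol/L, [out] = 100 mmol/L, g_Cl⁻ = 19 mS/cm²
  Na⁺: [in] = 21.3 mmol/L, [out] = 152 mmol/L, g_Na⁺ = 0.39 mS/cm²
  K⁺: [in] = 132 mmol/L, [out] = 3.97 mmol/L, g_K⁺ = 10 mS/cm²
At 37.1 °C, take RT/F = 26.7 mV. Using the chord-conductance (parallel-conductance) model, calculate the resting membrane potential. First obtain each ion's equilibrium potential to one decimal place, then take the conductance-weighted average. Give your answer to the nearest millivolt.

E_Cl⁻ = (26.7/-1)·ln(100/23.7) = -38.4 mV
E_Na⁺ = (26.7/1)·ln(152/21.3) = 52.5 mV
E_K⁺ = (26.7/1)·ln(3.97/132) = -93.6 mV
Vm = (Σ gᵢEᵢ)/(Σ gᵢ) = (19·-38.4 + 0.39·52.5 + 10·-93.6) / (19 + 0.39 + 10)
= -1645.12 / 29.39 = -55.98 mV

-56 mV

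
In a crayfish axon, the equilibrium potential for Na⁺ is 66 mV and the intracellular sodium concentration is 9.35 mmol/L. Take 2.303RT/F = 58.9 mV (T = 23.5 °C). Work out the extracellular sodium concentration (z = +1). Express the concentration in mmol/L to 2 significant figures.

120 mmol/L

Nernst: E = (58.9/1) · log₁₀([out]/[in]), so log₁₀([out]/[in]) = 66.0 × 1 / 58.9 = 1.1205.
[out]/[in] = 10^(1.1205) = 13.2.
[out] = 13.2 × 9.35 = 123.4 mmol/L.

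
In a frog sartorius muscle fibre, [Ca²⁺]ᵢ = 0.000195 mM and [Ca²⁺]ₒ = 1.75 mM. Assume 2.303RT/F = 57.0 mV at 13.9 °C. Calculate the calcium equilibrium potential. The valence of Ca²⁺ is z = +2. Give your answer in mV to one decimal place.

E = (57.0/z) · log₁₀([Ca²⁺]_out/[Ca²⁺]_in) with z = +2.
= (57.0/2) · log₁₀(1.75/0.000195) = 28.50 · log₁₀(8974)
= 28.50 · (3.9530) = 112.66 mV

112.7 mV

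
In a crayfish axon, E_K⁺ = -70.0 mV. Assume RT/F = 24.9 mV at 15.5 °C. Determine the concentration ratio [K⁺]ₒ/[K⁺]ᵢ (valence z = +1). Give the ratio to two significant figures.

ln([out]/[in]) = E·z/(24.9) = -70.0 × 1 / 24.9 = -2.8112
[out]/[in] = e^(-2.8112) = 0.06013

0.060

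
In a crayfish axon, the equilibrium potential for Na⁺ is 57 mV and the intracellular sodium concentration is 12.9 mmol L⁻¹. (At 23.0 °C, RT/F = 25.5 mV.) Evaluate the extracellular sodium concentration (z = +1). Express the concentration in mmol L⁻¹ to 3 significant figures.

Nernst: E = (25.5/1) · ln([out]/[in]), so ln([out]/[in]) = 57.0 × 1 / 25.5 = 2.2353.
[out]/[in] = e^(2.2353) = 9.349.
[out] = 9.349 × 12.9 = 120.6 mmol L⁻¹.

121 mmol L⁻¹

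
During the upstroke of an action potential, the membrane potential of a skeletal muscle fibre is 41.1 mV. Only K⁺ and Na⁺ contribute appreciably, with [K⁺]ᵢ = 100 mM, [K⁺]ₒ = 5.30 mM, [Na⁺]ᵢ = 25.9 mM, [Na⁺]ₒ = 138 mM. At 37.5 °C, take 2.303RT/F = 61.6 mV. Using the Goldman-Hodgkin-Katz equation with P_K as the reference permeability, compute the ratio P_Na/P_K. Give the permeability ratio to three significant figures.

26.1

Let α = P_Na/P_K. GHK: Vm = 61.6·log₁₀[(Kₒ + α·Naₒ)/(Kᵢ + α·Naᵢ)].
10^(Vm/61.6) = 10^(41.1/61.6) = 4.6474
So 4.6474·(Kᵢ + α·Naᵢ) = Kₒ + α·Naₒ → α = (4.6474·100.0 − 5.3) / (138.0 − 4.6474·25.9)
α = (464.7 − 5.3) / (138.0 − 120.4) = 459.4/17.63 = 26.06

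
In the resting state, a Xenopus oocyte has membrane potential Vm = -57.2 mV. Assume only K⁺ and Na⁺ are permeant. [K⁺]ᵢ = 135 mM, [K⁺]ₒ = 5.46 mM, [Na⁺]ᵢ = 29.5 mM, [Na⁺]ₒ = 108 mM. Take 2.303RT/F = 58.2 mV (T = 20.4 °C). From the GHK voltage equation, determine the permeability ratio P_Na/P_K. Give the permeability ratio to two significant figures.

0.082

Let α = P_Na/P_K. GHK: Vm = 58.2·log₁₀[(Kₒ + α·Naₒ)/(Kᵢ + α·Naᵢ)].
10^(Vm/58.2) = 10^(-57.2/58.2) = 0.10404
So 0.10404·(Kᵢ + α·Naᵢ) = Kₒ + α·Naₒ → α = (0.10404·135.0 − 5.46) / (108.0 − 0.10404·29.5)
α = (14.04 − 5.46) / (108.0 − 3.069) = 8.585/104.9 = 0.08181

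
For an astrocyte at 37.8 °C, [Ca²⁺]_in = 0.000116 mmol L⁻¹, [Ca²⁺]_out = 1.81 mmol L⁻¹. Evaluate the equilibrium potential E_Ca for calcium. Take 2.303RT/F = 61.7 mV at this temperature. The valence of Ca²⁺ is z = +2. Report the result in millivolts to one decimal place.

E = (61.7/z) · log₁₀([Ca²⁺]_out/[Ca²⁺]_in) with z = +2.
= (61.7/2) · log₁₀(1.81/0.000116) = 30.85 · log₁₀(1.56e+04)
= 30.85 · (4.1932) = 129.36 mV

129.4 mV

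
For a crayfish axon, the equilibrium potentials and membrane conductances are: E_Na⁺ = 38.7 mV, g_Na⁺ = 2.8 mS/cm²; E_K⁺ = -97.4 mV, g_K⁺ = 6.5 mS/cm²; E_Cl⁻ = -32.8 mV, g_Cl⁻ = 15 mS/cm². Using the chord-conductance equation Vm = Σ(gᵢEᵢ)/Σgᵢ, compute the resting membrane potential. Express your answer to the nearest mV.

Σ gᵢEᵢ = 2.8·(38.7) + 6.5·(-97.4) + 15·(-32.8) = -1016.74
Σ gᵢ = 2.8 + 6.5 + 15 = 24.3
Vm = -1016.74 / 24.3 = -41.84 mV

-42 mV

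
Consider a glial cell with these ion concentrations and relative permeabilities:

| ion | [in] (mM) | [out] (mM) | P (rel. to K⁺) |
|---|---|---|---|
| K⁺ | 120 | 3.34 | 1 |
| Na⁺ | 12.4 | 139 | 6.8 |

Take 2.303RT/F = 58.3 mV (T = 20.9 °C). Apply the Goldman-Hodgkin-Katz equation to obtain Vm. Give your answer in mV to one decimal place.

38.9 mV

Vm = 58.3 · log₁₀[(Σ P·[cation]ₒ + Σ P·[anion]ᵢ) / (Σ P·[cation]ᵢ + Σ P·[anion]ₒ)]
Numerator = 1×3.34 + 6.8×139 = 948.5
Denominator = 1×120 + 6.8×12.4 = 204.3
Vm = 58.3 · log₁₀(4.6424) = 58.3 × (0.6667) = 38.87 mV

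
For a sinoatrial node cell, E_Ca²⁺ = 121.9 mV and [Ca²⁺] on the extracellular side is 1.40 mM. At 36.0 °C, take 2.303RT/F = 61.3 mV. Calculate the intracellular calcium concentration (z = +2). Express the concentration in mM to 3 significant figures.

0.000148 mM

Nernst: E = (61.3/2) · log₁₀([out]/[in]), so log₁₀([out]/[in]) = 121.9 × 2 / 61.3 = 3.9772.
[out]/[in] = 10^(3.9772) = 9488.
[in] = 1.40 / 9488 = 0.0001476 mM.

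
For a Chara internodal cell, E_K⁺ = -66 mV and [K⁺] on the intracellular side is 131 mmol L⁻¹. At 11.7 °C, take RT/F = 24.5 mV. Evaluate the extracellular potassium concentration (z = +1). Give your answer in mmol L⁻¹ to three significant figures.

Nernst: E = (24.5/1) · ln([out]/[in]), so ln([out]/[in]) = -66.0 × 1 / 24.5 = -2.6939.
[out]/[in] = e^(-2.6939) = 0.06762.
[out] = 0.06762 × 131 = 8.858 mmol L⁻¹.

8.86 mmol L⁻¹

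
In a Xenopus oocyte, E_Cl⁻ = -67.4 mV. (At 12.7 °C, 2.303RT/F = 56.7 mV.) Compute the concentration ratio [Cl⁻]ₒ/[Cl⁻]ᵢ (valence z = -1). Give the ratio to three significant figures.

log₁₀([out]/[in]) = E·z/(56.7) = -67.4 × -1 / 56.7 = 1.1887
[out]/[in] = 10^(1.1887) = 15.44

15.4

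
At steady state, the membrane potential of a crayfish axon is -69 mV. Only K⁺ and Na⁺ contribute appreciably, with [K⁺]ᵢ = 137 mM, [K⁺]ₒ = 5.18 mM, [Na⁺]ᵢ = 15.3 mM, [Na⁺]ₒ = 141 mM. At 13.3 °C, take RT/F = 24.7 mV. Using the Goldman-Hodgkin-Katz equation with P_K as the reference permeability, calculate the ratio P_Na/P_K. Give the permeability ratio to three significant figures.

0.0229

Let α = P_Na/P_K. GHK: Vm = 24.7·ln[(Kₒ + α·Naₒ)/(Kᵢ + α·Naᵢ)].
e^(Vm/24.7) = e^(-69.0/24.7) = 0.061205
So 0.061205·(Kᵢ + α·Naᵢ) = Kₒ + α·Naₒ → α = (0.061205·137.0 − 5.18) / (141.0 − 0.061205·15.3)
α = (8.385 − 5.18) / (141.0 − 0.9364) = 3.205/140.1 = 0.02288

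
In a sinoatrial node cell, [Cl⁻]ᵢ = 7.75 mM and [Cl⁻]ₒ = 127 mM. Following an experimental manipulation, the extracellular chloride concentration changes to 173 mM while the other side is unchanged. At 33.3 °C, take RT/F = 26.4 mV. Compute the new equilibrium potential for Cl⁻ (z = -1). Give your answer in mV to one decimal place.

-82.0 mV

After the shift: [Cl⁻]_out = 173, [Cl⁻]_in = 7.75 mM.
E_new = (26.4/-1)·ln(173/7.75) = -26.40 · (3.1056) = -81.99 mV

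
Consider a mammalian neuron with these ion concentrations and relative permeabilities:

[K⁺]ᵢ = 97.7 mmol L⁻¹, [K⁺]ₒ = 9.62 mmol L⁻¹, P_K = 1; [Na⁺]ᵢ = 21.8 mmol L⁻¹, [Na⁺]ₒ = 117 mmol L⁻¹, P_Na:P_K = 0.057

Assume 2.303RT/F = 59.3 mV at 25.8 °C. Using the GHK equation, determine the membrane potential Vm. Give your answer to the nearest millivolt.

-46 mV

Vm = 59.3 · log₁₀[(Σ P·[cation]ₒ + Σ P·[anion]ᵢ) / (Σ P·[cation]ᵢ + Σ P·[anion]ₒ)]
Numerator = 1×9.62 + 0.057×117 = 16.29
Denominator = 1×97.7 + 0.057×21.8 = 98.94
Vm = 59.3 · log₁₀(0.16463) = 59.3 × (-0.7835) = -46.46 mV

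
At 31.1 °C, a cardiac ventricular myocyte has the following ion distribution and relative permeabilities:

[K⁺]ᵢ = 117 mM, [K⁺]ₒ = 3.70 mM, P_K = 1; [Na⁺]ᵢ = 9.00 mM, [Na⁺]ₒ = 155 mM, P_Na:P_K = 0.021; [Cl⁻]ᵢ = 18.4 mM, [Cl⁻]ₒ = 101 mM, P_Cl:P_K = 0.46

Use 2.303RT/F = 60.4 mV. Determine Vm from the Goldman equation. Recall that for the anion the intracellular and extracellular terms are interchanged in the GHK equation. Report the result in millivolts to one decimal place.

-62.0 mV

Vm = 60.4 · log₁₀[(Σ P·[cation]ₒ + Σ P·[anion]ᵢ) / (Σ P·[cation]ᵢ + Σ P·[anion]ₒ)]
Numerator = 1×3.70 + 0.021×155 + 0.46×18.4 = 15.42
Denominator = 1×117 + 0.021×9.00 + 0.46×101 = 163.6
Vm = 60.4 · log₁₀(0.09422) = 60.4 × (-1.0259) = -61.96 mV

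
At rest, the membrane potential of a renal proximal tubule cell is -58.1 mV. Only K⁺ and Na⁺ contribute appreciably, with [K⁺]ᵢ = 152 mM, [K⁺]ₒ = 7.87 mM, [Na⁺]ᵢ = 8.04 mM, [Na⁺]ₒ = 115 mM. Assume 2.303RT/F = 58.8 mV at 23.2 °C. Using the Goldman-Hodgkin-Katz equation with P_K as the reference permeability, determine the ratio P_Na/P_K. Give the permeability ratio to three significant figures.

0.0679

Let α = P_Na/P_K. GHK: Vm = 58.8·log₁₀[(Kₒ + α·Naₒ)/(Kᵢ + α·Naᵢ)].
10^(Vm/58.8) = 10^(-58.1/58.8) = 0.10278
So 0.10278·(Kᵢ + α·Naᵢ) = Kₒ + α·Naₒ → α = (0.10278·152.0 − 7.87) / (115.0 − 0.10278·8.04)
α = (15.62 − 7.87) / (115.0 − 0.8263) = 7.752/114.2 = 0.0679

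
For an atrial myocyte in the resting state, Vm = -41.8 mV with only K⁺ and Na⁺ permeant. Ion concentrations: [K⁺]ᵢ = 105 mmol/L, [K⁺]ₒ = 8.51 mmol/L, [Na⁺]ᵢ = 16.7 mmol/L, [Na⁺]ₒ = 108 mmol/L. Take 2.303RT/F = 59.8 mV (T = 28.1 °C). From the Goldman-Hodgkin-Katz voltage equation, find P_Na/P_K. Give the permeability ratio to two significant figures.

0.12

Let α = P_Na/P_K. GHK: Vm = 59.8·log₁₀[(Kₒ + α·Naₒ)/(Kᵢ + α·Naᵢ)].
10^(Vm/59.8) = 10^(-41.8/59.8) = 0.19999
So 0.19999·(Kᵢ + α·Naᵢ) = Kₒ + α·Naₒ → α = (0.19999·105.0 − 8.51) / (108.0 − 0.19999·16.7)
α = (21 − 8.51) / (108.0 − 3.34) = 12.49/104.7 = 0.1193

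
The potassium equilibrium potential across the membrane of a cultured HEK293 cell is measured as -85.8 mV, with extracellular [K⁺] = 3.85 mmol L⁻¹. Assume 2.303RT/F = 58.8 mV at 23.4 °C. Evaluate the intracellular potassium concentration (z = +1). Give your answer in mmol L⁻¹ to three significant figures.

111 mmol L⁻¹

Nernst: E = (58.8/1) · log₁₀([out]/[in]), so log₁₀([out]/[in]) = -85.8 × 1 / 58.8 = -1.4592.
[out]/[in] = 10^(-1.4592) = 0.03474.
[in] = 3.85 / 0.03474 = 110.8 mmol L⁻¹.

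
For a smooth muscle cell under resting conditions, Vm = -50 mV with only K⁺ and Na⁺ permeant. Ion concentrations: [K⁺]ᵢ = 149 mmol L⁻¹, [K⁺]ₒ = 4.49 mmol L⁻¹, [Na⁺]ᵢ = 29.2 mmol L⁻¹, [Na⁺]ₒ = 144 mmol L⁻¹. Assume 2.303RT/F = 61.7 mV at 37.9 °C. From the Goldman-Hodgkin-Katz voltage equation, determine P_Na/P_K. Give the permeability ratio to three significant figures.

0.133

Let α = P_Na/P_K. GHK: Vm = 61.7·log₁₀[(Kₒ + α·Naₒ)/(Kᵢ + α·Naᵢ)].
10^(Vm/61.7) = 10^(-50.0/61.7) = 0.15475
So 0.15475·(Kᵢ + α·Naᵢ) = Kₒ + α·Naₒ → α = (0.15475·149.0 − 4.49) / (144.0 − 0.15475·29.2)
α = (23.06 − 4.49) / (144.0 − 4.519) = 18.57/139.5 = 0.1331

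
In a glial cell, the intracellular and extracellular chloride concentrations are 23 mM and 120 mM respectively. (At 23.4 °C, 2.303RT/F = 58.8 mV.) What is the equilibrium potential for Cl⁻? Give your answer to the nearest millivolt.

-42 mV

E = (58.8/z) · log₁₀([Cl⁻]_out/[Cl⁻]_in) with z = -1.
For an anion, dividing by z = -1 reverses the sign.
= (58.8/-1) · log₁₀(120/23) = -58.80 · log₁₀(5.217)
= -58.80 · (0.7175) = -42.19 mV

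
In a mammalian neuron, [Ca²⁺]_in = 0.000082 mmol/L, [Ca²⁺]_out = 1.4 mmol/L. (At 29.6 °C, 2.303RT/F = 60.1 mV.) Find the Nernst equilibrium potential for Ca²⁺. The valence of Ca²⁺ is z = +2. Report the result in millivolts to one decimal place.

E = (60.1/z) · log₁₀([Ca²⁺]_out/[Ca²⁺]_in) with z = +2.
= (60.1/2) · log₁₀(1.4/0.000082) = 30.05 · log₁₀(1.707e+04)
= 30.05 · (4.2323) = 127.18 mV

127.2 mV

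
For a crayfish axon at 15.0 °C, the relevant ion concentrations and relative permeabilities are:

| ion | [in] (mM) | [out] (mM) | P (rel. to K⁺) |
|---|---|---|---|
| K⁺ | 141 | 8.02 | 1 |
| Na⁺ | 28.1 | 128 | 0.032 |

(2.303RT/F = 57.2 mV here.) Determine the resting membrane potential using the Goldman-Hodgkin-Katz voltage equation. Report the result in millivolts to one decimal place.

-61.1 mV

Vm = 57.2 · log₁₀[(Σ P·[cation]ₒ + Σ P·[anion]ᵢ) / (Σ P·[cation]ᵢ + Σ P·[anion]ₒ)]
Numerator = 1×8.02 + 0.032×128 = 12.12
Denominator = 1×141 + 0.032×28.1 = 141.9
Vm = 57.2 · log₁₀(0.085385) = 57.2 × (-1.0686) = -61.13 mV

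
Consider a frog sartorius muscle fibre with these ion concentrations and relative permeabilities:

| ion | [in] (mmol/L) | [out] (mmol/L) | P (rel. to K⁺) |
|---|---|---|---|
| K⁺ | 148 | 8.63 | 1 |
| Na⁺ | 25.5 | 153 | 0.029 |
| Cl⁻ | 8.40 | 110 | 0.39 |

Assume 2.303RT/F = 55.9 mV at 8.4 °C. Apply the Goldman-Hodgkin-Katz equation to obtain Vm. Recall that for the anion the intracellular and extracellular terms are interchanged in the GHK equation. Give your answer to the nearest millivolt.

-60 mV

Vm = 55.9 · log₁₀[(Σ P·[cation]ₒ + Σ P·[anion]ᵢ) / (Σ P·[cation]ᵢ + Σ P·[anion]ₒ)]
Numerator = 1×8.63 + 0.029×153 + 0.39×8.40 = 16.34
Denominator = 1×148 + 0.029×25.5 + 0.39×110 = 191.6
Vm = 55.9 · log₁₀(0.08528) = 55.9 × (-1.0692) = -59.77 mV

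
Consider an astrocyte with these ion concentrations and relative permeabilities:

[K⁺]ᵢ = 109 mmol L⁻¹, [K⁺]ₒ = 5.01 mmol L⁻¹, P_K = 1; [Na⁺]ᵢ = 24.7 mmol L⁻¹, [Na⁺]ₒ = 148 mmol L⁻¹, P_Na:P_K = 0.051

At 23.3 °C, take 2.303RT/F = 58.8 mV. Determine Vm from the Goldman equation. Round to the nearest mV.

Vm = 58.8 · log₁₀[(Σ P·[cation]ₒ + Σ P·[anion]ᵢ) / (Σ P·[cation]ᵢ + Σ P·[anion]ₒ)]
Numerator = 1×5.01 + 0.051×148 = 12.56
Denominator = 1×109 + 0.051×24.7 = 110.3
Vm = 58.8 · log₁₀(0.11389) = 58.8 × (-0.9435) = -55.48 mV

-55 mV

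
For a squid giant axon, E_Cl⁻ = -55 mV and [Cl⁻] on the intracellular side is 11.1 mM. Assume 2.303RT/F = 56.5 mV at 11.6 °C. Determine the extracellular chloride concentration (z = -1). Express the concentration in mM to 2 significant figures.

100 mM

Nernst: E = (56.5/-1) · log₁₀([out]/[in]), so log₁₀([out]/[in]) = -55.0 × -1 / 56.5 = 0.9735.
[out]/[in] = 10^(0.9735) = 9.407.
[out] = 9.407 × 11.1 = 104.4 mM.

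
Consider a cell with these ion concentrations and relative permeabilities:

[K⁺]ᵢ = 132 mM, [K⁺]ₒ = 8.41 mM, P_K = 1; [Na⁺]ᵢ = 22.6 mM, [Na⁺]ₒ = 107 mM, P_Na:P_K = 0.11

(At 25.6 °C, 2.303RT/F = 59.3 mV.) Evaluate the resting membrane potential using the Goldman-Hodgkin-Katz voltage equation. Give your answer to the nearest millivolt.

-49 mV

Vm = 59.3 · log₁₀[(Σ P·[cation]ₒ + Σ P·[anion]ᵢ) / (Σ P·[cation]ᵢ + Σ P·[anion]ₒ)]
Numerator = 1×8.41 + 0.11×107 = 20.18
Denominator = 1×132 + 0.11×22.6 = 134.5
Vm = 59.3 · log₁₀(0.15005) = 59.3 × (-0.8238) = -48.85 mV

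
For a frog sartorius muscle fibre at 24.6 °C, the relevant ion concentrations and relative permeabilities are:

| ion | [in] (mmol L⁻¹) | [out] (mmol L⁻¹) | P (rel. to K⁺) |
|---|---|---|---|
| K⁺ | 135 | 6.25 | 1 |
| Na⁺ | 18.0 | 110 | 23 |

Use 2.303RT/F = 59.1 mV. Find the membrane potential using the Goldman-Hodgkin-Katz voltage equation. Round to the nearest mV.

39 mV

Vm = 59.1 · log₁₀[(Σ P·[cation]ₒ + Σ P·[anion]ᵢ) / (Σ P·[cation]ᵢ + Σ P·[anion]ₒ)]
Numerator = 1×6.25 + 23×110 = 2536
Denominator = 1×135 + 23×18.0 = 549
Vm = 59.1 · log₁₀(4.6198) = 59.1 × (0.6646) = 39.28 mV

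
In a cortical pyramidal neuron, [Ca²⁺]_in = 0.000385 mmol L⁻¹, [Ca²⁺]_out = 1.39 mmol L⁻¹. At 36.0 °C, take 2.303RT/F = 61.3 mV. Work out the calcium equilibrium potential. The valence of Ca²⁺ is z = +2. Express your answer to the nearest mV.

109 mV

E = (61.3/z) · log₁₀([Ca²⁺]_out/[Ca²⁺]_in) with z = +2.
= (61.3/2) · log₁₀(1.39/0.000385) = 30.65 · log₁₀(3610)
= 30.65 · (3.5576) = 109.04 mV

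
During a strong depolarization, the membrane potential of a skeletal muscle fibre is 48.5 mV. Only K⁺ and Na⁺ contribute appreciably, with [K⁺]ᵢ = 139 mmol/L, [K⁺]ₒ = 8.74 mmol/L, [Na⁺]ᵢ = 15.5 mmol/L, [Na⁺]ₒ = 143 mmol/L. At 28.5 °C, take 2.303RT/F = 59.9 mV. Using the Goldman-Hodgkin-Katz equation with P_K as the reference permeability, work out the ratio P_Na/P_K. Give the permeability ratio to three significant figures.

Let α = P_Na/P_K. GHK: Vm = 59.9·log₁₀[(Kₒ + α·Naₒ)/(Kᵢ + α·Naᵢ)].
10^(Vm/59.9) = 10^(48.5/59.9) = 6.4518
So 6.4518·(Kᵢ + α·Naᵢ) = Kₒ + α·Naₒ → α = (6.4518·139.0 − 8.74) / (143.0 − 6.4518·15.5)
α = (896.8 − 8.74) / (143.0 − 100) = 888.1/43 = 20.65

20.7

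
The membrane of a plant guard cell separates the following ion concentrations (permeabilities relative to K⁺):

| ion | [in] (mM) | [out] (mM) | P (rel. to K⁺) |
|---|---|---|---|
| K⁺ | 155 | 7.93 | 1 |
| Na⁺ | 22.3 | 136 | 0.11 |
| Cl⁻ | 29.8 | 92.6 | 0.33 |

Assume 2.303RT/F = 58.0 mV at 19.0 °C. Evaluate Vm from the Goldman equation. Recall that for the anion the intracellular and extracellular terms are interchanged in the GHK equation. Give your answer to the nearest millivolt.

-44 mV

Vm = 58.0 · log₁₀[(Σ P·[cation]ₒ + Σ P·[anion]ᵢ) / (Σ P·[cation]ᵢ + Σ P·[anion]ₒ)]
Numerator = 1×7.93 + 0.11×136 + 0.33×29.8 = 32.72
Denominator = 1×155 + 0.11×22.3 + 0.33×92.6 = 188
Vm = 58.0 · log₁₀(0.17405) = 58.0 × (-0.7593) = -44.04 mV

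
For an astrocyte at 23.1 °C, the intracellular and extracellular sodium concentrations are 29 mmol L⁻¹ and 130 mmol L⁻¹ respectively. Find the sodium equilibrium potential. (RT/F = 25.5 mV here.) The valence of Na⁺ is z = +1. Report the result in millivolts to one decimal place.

38.3 mV

E = (25.5/z) · ln([Na⁺]_out/[Na⁺]_in) with z = +1.
= (25.5/1) · ln(130/29) = 25.50 · ln(4.483)
= 25.50 · (1.5002) = 38.26 mV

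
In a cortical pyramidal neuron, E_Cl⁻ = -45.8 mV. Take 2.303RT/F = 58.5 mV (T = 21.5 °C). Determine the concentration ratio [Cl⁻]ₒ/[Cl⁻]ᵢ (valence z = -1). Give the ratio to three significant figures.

log₁₀([out]/[in]) = E·z/(58.5) = -45.8 × -1 / 58.5 = 0.7829
[out]/[in] = 10^(0.7829) = 6.066

6.07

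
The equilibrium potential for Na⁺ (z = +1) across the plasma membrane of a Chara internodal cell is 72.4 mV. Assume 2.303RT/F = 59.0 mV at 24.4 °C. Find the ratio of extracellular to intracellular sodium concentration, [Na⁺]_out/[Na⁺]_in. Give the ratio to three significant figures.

16.9

log₁₀([out]/[in]) = E·z/(59.0) = 72.4 × 1 / 59.0 = 1.2271
[out]/[in] = 10^(1.2271) = 16.87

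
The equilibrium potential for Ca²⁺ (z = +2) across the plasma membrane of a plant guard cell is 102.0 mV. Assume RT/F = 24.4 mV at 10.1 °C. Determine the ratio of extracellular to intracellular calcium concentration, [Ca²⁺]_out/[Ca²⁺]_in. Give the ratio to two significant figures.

ln([out]/[in]) = E·z/(24.4) = 102.0 × 2 / 24.4 = 8.3607
[out]/[in] = e^(8.3607) = 4275

4300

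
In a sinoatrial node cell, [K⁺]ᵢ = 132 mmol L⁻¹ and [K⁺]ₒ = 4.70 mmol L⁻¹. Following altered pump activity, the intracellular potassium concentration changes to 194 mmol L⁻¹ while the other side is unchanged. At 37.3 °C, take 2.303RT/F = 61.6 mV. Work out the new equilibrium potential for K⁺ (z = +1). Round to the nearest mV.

-100 mV

After the shift: [K⁺]_out = 4.70, [K⁺]_in = 194 mmol L⁻¹.
E_new = (61.6/1)·log₁₀(4.70/194) = 61.60 · (-1.6157) = -99.53 mV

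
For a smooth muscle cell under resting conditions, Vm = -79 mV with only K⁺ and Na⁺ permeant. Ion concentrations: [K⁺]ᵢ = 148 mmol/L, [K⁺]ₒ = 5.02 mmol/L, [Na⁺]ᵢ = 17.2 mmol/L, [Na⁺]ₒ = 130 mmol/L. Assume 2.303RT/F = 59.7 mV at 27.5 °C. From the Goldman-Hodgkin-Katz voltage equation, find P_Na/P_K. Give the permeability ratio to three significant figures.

Let α = P_Na/P_K. GHK: Vm = 59.7·log₁₀[(Kₒ + α·Naₒ)/(Kᵢ + α·Naᵢ)].
10^(Vm/59.7) = 10^(-79.0/59.7) = 0.047503
So 0.047503·(Kᵢ + α·Naᵢ) = Kₒ + α·Naₒ → α = (0.047503·148.0 − 5.02) / (130.0 − 0.047503·17.2)
α = (7.03 − 5.02) / (130.0 − 0.817) = 2.01/129.2 = 0.01556

0.0156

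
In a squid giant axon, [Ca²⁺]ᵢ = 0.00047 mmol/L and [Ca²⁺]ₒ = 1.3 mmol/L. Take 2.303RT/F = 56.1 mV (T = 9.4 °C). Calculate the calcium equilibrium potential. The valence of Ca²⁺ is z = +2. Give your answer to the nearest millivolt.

E = (56.1/z) · log₁₀([Ca²⁺]_out/[Ca²⁺]_in) with z = +2.
= (56.1/2) · log₁₀(1.3/0.00047) = 28.05 · log₁₀(2766)
= 28.05 · (3.4418) = 96.54 mV

97 mV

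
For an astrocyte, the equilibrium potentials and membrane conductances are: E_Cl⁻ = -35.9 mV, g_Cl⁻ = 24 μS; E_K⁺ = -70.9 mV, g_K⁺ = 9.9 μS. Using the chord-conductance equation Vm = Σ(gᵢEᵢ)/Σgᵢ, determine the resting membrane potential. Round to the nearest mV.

-46 mV

Σ gᵢEᵢ = 24·(-35.9) + 9.9·(-70.9) = -1563.51
Σ gᵢ = 24 + 9.9 = 33.9
Vm = -1563.51 / 33.9 = -46.12 mV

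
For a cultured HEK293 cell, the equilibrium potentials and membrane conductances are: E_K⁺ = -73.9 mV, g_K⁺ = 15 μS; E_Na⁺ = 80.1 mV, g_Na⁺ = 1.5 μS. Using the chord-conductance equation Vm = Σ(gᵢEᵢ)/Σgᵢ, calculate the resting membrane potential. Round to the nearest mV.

-60 mV

Σ gᵢEᵢ = 15·(-73.9) + 1.5·(80.1) = -988.35
Σ gᵢ = 15 + 1.5 = 16.5
Vm = -988.35 / 16.5 = -59.90 mV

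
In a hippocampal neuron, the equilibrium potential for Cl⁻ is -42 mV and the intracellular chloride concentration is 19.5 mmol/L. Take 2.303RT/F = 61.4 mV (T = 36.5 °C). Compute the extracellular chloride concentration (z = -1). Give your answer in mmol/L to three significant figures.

Nernst: E = (61.4/-1) · log₁₀([out]/[in]), so log₁₀([out]/[in]) = -42.0 × -1 / 61.4 = 0.6840.
[out]/[in] = 10^(0.6840) = 4.831.
[out] = 4.831 × 19.5 = 94.2 mmol/L.

94.2 mmol/L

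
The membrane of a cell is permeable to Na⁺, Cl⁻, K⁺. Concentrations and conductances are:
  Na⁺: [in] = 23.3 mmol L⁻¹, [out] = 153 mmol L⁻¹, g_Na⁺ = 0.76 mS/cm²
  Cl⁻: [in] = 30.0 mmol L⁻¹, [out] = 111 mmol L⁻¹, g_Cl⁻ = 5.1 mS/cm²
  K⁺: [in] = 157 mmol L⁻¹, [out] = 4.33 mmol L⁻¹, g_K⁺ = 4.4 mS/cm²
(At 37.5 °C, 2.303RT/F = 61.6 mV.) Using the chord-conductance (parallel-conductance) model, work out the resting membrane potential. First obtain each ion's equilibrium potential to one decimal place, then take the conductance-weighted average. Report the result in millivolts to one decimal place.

E_Na⁺ = (61.6/1)·log₁₀(153/23.3) = 50.3 mV
E_Cl⁻ = (61.6/-1)·log₁₀(111/30.0) = -35.0 mV
E_K⁺ = (61.6/1)·log₁₀(4.33/157) = -96.1 mV
Vm = (Σ gᵢEᵢ)/(Σ gᵢ) = (0.76·50.3 + 5.1·-35.0 + 4.4·-96.1) / (0.76 + 5.1 + 4.4)
= -563.11 / 10.26 = -54.88 mV

-54.9 mV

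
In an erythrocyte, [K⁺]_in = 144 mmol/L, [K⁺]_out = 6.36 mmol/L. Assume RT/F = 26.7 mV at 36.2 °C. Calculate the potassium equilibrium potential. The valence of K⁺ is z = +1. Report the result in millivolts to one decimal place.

E = (26.7/z) · ln([K⁺]_out/[K⁺]_in) with z = +1.
= (26.7/1) · ln(6.36/144) = 26.70 · ln(0.04417)
= 26.70 · (-3.1198) = -83.30 mV

-83.3 mV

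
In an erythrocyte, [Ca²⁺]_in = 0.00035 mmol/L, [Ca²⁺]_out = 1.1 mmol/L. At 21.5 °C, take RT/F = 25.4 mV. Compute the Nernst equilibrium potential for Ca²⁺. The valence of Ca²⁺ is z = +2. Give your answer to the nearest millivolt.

E = (25.4/z) · ln([Ca²⁺]_out/[Ca²⁺]_in) with z = +2.
= (25.4/2) · ln(1.1/0.00035) = 12.70 · ln(3143)
= 12.70 · (8.0529) = 102.27 mV

102 mV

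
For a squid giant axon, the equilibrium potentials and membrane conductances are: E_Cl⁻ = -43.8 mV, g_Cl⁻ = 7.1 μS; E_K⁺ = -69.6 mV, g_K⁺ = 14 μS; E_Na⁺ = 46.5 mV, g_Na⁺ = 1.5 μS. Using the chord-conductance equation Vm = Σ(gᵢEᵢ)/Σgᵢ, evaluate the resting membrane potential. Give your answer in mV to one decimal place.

-53.8 mV

Σ gᵢEᵢ = 7.1·(-43.8) + 14·(-69.6) + 1.5·(46.5) = -1215.63
Σ gᵢ = 7.1 + 14 + 1.5 = 22.6
Vm = -1215.63 / 22.6 = -53.79 mV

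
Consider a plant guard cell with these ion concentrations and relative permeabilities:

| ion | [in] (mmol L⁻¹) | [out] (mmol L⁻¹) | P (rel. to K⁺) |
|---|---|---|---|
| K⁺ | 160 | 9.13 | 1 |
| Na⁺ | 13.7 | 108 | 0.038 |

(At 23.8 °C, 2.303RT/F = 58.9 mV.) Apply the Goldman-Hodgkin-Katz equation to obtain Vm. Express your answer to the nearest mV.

-64 mV

Vm = 58.9 · log₁₀[(Σ P·[cation]ₒ + Σ P·[anion]ᵢ) / (Σ P·[cation]ᵢ + Σ P·[anion]ₒ)]
Numerator = 1×9.13 + 0.038×108 = 13.23
Denominator = 1×160 + 0.038×13.7 = 160.5
Vm = 58.9 · log₁₀(0.082444) = 58.9 × (-1.0838) = -63.84 mV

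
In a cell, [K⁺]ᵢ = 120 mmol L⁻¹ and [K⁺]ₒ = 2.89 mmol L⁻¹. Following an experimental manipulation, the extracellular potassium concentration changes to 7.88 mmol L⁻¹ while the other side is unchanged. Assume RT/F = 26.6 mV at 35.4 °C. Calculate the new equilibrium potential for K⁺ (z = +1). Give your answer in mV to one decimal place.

After the shift: [K⁺]_out = 7.88, [K⁺]_in = 120 mmol L⁻¹.
E_new = (26.6/1)·ln(7.88/120) = 26.60 · (-2.7232) = -72.44 mV

-72.4 mV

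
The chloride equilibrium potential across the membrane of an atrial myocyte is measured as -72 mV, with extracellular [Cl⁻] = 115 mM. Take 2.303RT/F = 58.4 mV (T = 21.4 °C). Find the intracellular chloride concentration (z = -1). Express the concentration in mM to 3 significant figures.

6.73 mM

Nernst: E = (58.4/-1) · log₁₀([out]/[in]), so log₁₀([out]/[in]) = -72.0 × -1 / 58.4 = 1.2329.
[out]/[in] = 10^(1.2329) = 17.1.
[in] = 115 / 17.1 = 6.727 mM.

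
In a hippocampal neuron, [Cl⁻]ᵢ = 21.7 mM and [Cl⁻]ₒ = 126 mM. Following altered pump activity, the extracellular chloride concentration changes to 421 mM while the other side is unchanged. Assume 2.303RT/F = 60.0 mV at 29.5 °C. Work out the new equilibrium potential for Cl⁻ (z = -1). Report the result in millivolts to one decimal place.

-77.3 mV

After the shift: [Cl⁻]_out = 421, [Cl⁻]_in = 21.7 mM.
E_new = (60.0/-1)·log₁₀(421/21.7) = -60.00 · (1.2878) = -77.27 mV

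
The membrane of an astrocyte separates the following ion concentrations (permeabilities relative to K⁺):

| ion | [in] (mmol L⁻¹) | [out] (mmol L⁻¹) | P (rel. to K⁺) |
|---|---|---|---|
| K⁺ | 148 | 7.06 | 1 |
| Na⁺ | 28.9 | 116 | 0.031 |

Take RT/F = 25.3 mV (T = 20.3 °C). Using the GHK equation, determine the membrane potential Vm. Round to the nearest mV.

-67 mV

Vm = 25.3 · ln[(Σ P·[cation]ₒ + Σ P·[anion]ᵢ) / (Σ P·[cation]ᵢ + Σ P·[anion]ₒ)]
Numerator = 1×7.06 + 0.031×116 = 10.66
Denominator = 1×148 + 0.031×28.9 = 148.9
Vm = 25.3 · ln(0.071567) = 25.3 × (-2.6371) = -66.72 mV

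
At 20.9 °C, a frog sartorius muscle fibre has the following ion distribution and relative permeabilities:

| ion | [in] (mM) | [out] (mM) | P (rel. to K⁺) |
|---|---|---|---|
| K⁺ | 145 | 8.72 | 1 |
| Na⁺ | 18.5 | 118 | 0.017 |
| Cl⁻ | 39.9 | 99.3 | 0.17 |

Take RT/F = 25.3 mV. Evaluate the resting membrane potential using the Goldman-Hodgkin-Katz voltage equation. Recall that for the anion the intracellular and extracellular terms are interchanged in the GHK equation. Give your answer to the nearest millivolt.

-56 mV

Vm = 25.3 · ln[(Σ P·[cation]ₒ + Σ P·[anion]ᵢ) / (Σ P·[cation]ᵢ + Σ P·[anion]ₒ)]
Numerator = 1×8.72 + 0.017×118 + 0.17×39.9 = 17.51
Denominator = 1×145 + 0.017×18.5 + 0.17×99.3 = 162.2
Vm = 25.3 · ln(0.10795) = 25.3 × (-2.2261) = -56.32 mV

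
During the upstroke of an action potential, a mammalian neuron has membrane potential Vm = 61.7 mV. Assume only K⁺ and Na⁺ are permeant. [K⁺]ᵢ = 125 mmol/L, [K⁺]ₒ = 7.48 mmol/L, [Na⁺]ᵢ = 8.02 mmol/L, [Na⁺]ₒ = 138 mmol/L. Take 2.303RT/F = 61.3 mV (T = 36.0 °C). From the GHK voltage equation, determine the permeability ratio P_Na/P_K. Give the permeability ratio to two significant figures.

22

Let α = P_Na/P_K. GHK: Vm = 61.3·log₁₀[(Kₒ + α·Naₒ)/(Kᵢ + α·Naᵢ)].
10^(Vm/61.3) = 10^(61.7/61.3) = 10.151
So 10.151·(Kᵢ + α·Naᵢ) = Kₒ + α·Naₒ → α = (10.151·125.0 − 7.48) / (138.0 − 10.151·8.02)
α = (1269 − 7.48) / (138.0 − 81.41) = 1261/56.59 = 22.29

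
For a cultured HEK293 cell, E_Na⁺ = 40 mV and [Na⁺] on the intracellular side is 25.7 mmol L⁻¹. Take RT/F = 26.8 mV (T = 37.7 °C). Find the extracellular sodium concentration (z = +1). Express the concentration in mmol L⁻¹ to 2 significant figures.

Nernst: E = (26.8/1) · ln([out]/[in]), so ln([out]/[in]) = 40.0 × 1 / 26.8 = 1.4925.
[out]/[in] = e^(1.4925) = 4.448.
[out] = 4.448 × 25.7 = 114.3 mmol L⁻¹.

110 mmol L⁻¹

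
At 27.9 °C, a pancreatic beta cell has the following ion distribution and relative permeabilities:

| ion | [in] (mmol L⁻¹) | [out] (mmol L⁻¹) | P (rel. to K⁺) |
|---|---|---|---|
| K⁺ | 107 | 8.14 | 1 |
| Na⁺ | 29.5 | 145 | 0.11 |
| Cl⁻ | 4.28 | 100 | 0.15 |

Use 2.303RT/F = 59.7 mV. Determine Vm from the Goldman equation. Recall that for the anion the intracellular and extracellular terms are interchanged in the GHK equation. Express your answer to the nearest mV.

Vm = 59.7 · log₁₀[(Σ P·[cation]ₒ + Σ P·[anion]ᵢ) / (Σ P·[cation]ᵢ + Σ P·[anion]ₒ)]
Numerator = 1×8.14 + 0.11×145 + 0.15×4.28 = 24.73
Denominator = 1×107 + 0.11×29.5 + 0.15×100 = 125.2
Vm = 59.7 · log₁₀(0.19747) = 59.7 × (-0.7045) = -42.06 mV

-42 mV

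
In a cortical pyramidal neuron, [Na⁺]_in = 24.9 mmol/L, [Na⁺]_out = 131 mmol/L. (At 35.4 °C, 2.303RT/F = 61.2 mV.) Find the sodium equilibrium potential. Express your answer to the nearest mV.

44 mV

E = (61.2/z) · log₁₀([Na⁺]_out/[Na⁺]_in) with z = +1.
= (61.2/1) · log₁₀(131/24.9) = 61.20 · log₁₀(5.261)
= 61.20 · (0.7211) = 44.13 mV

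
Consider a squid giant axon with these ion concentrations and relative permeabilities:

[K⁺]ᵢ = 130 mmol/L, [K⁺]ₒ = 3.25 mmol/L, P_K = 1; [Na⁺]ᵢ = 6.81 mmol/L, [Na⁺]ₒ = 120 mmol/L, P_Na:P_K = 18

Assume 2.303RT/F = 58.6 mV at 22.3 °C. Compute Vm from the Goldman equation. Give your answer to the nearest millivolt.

Vm = 58.6 · log₁₀[(Σ P·[cation]ₒ + Σ P·[anion]ᵢ) / (Σ P·[cation]ᵢ + Σ P·[anion]ₒ)]
Numerator = 1×3.25 + 18×120 = 2163
Denominator = 1×130 + 18×6.81 = 252.6
Vm = 58.6 · log₁₀(8.5646) = 58.6 × (0.9327) = 54.66 mV

55 mV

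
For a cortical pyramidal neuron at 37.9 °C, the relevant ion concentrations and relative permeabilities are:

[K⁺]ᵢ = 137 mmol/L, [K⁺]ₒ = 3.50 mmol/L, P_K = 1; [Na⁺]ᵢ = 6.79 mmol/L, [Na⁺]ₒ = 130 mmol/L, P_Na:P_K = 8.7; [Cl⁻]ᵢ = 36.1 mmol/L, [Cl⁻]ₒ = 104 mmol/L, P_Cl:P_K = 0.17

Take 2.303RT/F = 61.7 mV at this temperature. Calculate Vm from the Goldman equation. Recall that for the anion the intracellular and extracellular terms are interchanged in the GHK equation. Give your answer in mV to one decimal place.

44.9 mV

Vm = 61.7 · log₁₀[(Σ P·[cation]ₒ + Σ P·[anion]ᵢ) / (Σ P·[cation]ᵢ + Σ P·[anion]ₒ)]
Numerator = 1×3.50 + 8.7×130 + 0.17×36.1 = 1141
Denominator = 1×137 + 8.7×6.79 + 0.17×104 = 213.8
Vm = 61.7 · log₁₀(5.3362) = 61.7 × (0.7272) = 44.87 mV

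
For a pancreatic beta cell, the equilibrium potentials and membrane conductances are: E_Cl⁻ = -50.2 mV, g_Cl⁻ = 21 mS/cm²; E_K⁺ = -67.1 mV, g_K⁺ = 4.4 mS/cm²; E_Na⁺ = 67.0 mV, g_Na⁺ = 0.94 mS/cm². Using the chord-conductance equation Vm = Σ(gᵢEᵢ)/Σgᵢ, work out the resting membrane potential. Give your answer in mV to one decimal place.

-48.8 mV

Σ gᵢEᵢ = 21·(-50.2) + 4.4·(-67.1) + 0.94·(67.0) = -1286.46
Σ gᵢ = 21 + 4.4 + 0.94 = 26.34
Vm = -1286.46 / 26.34 = -48.84 mV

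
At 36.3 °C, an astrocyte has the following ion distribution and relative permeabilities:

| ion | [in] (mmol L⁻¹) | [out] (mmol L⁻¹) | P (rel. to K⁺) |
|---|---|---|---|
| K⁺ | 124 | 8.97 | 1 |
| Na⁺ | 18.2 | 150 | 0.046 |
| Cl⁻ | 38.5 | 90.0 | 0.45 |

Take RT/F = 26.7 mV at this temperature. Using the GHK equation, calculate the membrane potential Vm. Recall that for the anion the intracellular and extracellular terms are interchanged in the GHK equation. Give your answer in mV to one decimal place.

-42.9 mV

Vm = 26.7 · ln[(Σ P·[cation]ₒ + Σ P·[anion]ᵢ) / (Σ P·[cation]ᵢ + Σ P·[anion]ₒ)]
Numerator = 1×8.97 + 0.046×150 + 0.45×38.5 = 33.2
Denominator = 1×124 + 0.046×18.2 + 0.45×90.0 = 165.3
Vm = 26.7 · ln(0.20077) = 26.7 × (-1.6056) = -42.87 mV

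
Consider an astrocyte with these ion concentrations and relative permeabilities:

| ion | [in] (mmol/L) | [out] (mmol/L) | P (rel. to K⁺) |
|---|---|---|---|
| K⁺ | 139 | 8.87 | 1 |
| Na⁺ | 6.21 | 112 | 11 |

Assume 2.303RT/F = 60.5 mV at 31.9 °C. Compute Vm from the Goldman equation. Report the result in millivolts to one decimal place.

Vm = 60.5 · log₁₀[(Σ P·[cation]ₒ + Σ P·[anion]ᵢ) / (Σ P·[cation]ᵢ + Σ P·[anion]ₒ)]
Numerator = 1×8.87 + 11×112 = 1241
Denominator = 1×139 + 11×6.21 = 207.3
Vm = 60.5 · log₁₀(5.9856) = 60.5 × (0.7771) = 47.01 mV

47.0 mV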